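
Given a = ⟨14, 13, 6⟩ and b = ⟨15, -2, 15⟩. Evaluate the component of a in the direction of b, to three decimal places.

a · b = 14·15 + 13·(-2) + 6·15 = 210 - 26 + 90 = 274
|b| = √(225 + 4 + 225) = √454 ≈ 21.3073
comp_b a = 274 / √454 ≈ 12.859

12.859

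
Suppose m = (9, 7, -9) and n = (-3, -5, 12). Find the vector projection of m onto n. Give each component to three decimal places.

m · n = 9·(-3) + 7·(-5) + (-9)·12 = -27 - 35 - 108 = -170
|n|² = 9 + 25 + 144 = 178
proj_n m = (-170/178) · (-3, -5, 12) ≈ (2.865, 4.775, -11.461)

(2.865, 4.775, -11.461)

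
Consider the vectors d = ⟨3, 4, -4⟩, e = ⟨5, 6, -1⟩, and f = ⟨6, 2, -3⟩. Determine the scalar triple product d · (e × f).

e × f:
i: 6·(-3) - (-1)·2 = -18 - (-2) = -16
j: (-1)·6 - 5·(-3) = -6 - (-15) = 9
k: 5·2 - 6·6 = 10 - 36 = -26
e × f = (-16, 9, -26)
d · (e × f) = 3·(-16) + 4·9 + (-4)·(-26) = -48 + 36 + 104 = 92

92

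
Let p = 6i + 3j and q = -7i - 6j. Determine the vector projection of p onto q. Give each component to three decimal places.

p · q = 6·(-7) + 3·(-6) = -42 - 18 = -60
|q|² = 49 + 36 = 85
proj_q p = (-60/85) · (-7, -6) ≈ (4.941, 4.235)

(4.941, 4.235)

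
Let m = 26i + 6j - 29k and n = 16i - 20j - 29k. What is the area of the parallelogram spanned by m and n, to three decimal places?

1015.909

i: 6·(-29) - (-29)·(-20) = -174 - 580 = -754
j: (-29)·16 - 26·(-29) = -464 - (-754) = 290
k: 26·(-20) - 6·16 = -520 - 96 = -616
m × n = (-754, 290, -616)
|m × n| = √((-754)² + 290² + (-616)²) = √1032072 ≈ 1015.9094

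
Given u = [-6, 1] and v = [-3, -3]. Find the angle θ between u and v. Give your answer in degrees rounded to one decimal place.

u · v = (-6)·(-3) + 1·(-3) = 18 - 3 = 15
|u|² = 36 + 1 = 37,  |u| = √37 ≈ 6.082763
|v|² = 9 + 9 = 18,  |v| = √18 ≈ 4.242641
cos θ = 15 / (6.082763 · 4.242641) ≈ 0.58124
θ = arccos(0.58124) ≈ 54.5°

54.5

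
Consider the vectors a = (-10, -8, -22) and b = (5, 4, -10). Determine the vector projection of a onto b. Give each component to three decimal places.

a · b = (-10)·5 + (-8)·4 + (-22)·(-10) = -50 - 32 + 220 = 138
|b|² = 25 + 16 + 100 = 141
proj_b a = (138/141) · (5, 4, -10) ≈ (4.894, 3.915, -9.787)

(4.894, 3.915, -9.787)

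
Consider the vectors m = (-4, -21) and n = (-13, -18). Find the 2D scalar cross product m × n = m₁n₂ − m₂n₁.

(-4)·(-18) - (-21)·(-13) = 72 - 273 = -201

-201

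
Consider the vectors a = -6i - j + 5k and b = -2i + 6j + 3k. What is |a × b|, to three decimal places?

i: (-1)·3 - 5·6 = -3 - 30 = -33
j: 5·(-2) - (-6)·3 = -10 - (-18) = 8
k: (-6)·6 - (-1)·(-2) = -36 - 2 = -38
a × b = (-33, 8, -38)
|a × b| = √((-33)² + 8² + (-38)²) = √2597 ≈ 50.9608

50.961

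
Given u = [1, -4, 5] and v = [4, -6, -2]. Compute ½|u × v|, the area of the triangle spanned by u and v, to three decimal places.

i: (-4)·(-2) - 5·(-6) = 8 - (-30) = 38
j: 5·4 - 1·(-2) = 20 - (-2) = 22
k: 1·(-6) - (-4)·4 = -6 - (-16) = 10
u × v = (38, 22, 10)
|u × v| = √(38² + 22² + 10²) = √2028 ≈ 45.0333
area = ½ · 45.0333 ≈ 22.517

22.517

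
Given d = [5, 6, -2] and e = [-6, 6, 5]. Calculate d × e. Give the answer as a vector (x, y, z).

(42, -13, 66)

i: 6·5 - (-2)·6 = 30 - (-12) = 42
j: (-2)·(-6) - 5·5 = 12 - 25 = -13
k: 5·6 - 6·(-6) = 30 - (-36) = 66
d × e = (42, -13, 66)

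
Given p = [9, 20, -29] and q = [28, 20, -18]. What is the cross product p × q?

i: 20·(-18) - (-29)·20 = -360 - (-580) = 220
j: (-29)·28 - 9·(-18) = -812 - (-162) = -650
k: 9·20 - 20·28 = 180 - 560 = -380
p × q = (220, -650, -380)

(220, -650, -380)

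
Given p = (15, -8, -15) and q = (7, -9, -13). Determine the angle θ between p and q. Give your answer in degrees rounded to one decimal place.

p · q = 15·7 + (-8)·(-9) + (-15)·(-13) = 105 + 72 + 195 = 372
|p|² = 225 + 64 + 225 = 514,  |p| = √514 ≈ 22.671568
|q|² = 49 + 81 + 169 = 299,  |q| = √299 ≈ 17.291616
cos θ = 372 / (22.671568 · 17.291616) ≈ 0.94891
θ = arccos(0.94891) ≈ 18.4°

18.4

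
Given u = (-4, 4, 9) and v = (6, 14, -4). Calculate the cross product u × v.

i: 4·(-4) - 9·14 = -16 - 126 = -142
j: 9·6 - (-4)·(-4) = 54 - 16 = 38
k: (-4)·14 - 4·6 = -56 - 24 = -80
u × v = (-142, 38, -80)

(-142, 38, -80)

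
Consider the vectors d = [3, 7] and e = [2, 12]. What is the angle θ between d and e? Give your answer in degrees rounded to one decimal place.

13.7

d · e = 3·2 + 7·12 = 6 + 84 = 90
|d|² = 9 + 49 = 58,  |d| = √58 ≈ 7.615773
|e|² = 4 + 144 = 148,  |e| = √148 ≈ 12.165525
cos θ = 90 / (7.615773 · 12.165525) ≈ 0.97140
θ = arccos(0.97140) ≈ 13.7°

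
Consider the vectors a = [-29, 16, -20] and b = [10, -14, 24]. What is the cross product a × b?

(104, 496, 246)

i: 16·24 - (-20)·(-14) = 384 - 280 = 104
j: (-20)·10 - (-29)·24 = -200 - (-696) = 496
k: (-29)·(-14) - 16·10 = 406 - 160 = 246
a × b = (104, 496, 246)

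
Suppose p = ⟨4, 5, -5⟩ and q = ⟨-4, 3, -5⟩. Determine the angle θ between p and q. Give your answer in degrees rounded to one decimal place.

65.3

p · q = 4·(-4) + 5·3 + (-5)·(-5) = -16 + 15 + 25 = 24
|p|² = 16 + 25 + 25 = 66,  |p| = √66 ≈ 8.124038
|q|² = 16 + 9 + 25 = 50,  |q| = √50 ≈ 7.071068
cos θ = 24 / (8.124038 · 7.071068) ≈ 0.41779
θ = arccos(0.41779) ≈ 65.3°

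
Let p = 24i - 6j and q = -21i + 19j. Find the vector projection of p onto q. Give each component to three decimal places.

(16.182, -14.641)

p · q = 24·(-21) + (-6)·19 = -504 - 114 = -618
|q|² = 441 + 361 = 802
proj_q p = (-618/802) · (-21, 19) ≈ (16.182, -14.641)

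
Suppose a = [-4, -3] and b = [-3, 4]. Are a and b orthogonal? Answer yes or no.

yes

a · b = (-4)·(-3) + (-3)·4 = 12 - 12 = 0
Zero, so the vectors are orthogonal.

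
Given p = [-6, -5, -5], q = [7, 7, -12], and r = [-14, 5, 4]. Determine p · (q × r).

q × r:
i: 7·4 - (-12)·5 = 28 - (-60) = 88
j: (-12)·(-14) - 7·4 = 168 - 28 = 140
k: 7·5 - 7·(-14) = 35 - (-98) = 133
q × r = (88, 140, 133)
p · (q × r) = (-6)·88 + (-5)·140 + (-5)·133 = -528 - 700 - 665 = -1893

-1893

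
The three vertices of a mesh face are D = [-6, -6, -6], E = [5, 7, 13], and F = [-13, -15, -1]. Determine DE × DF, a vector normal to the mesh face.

(236, -188, -8)

DE = (11, 13, 19)
DF = (-7, -9, 5)
i: 13·5 - 19·(-9) = 65 - (-171) = 236
j: 19·(-7) - 11·5 = -133 - 55 = -188
k: 11·(-9) - 13·(-7) = -99 - (-91) = -8
DE × DF = (236, -188, -8)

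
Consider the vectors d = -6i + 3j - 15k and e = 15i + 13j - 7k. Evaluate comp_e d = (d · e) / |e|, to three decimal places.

2.566

d · e = (-6)·15 + 3·13 + (-15)·(-7) = -90 + 39 + 105 = 54
|e| = √(225 + 169 + 49) = √443 ≈ 21.0476
comp_e d = 54 / √443 ≈ 2.566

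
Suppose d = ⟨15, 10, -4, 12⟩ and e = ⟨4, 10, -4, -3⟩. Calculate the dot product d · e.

d · e = 15·4 + 10·10 + (-4)·(-4) + 12·(-3) = 60 + 100 + 16 - 36 = 140

140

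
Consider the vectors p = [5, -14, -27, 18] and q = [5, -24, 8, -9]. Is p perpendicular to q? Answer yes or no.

p · q = 5·5 + (-14)·(-24) + (-27)·8 + 18·(-9) = 25 + 336 - 216 - 162 = -17
Nonzero, so the vectors are not orthogonal.

no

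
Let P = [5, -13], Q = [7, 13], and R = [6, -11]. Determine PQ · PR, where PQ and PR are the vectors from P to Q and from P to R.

PQ = Q − P = (2, 26)
PR = R − P = (1, 2)
PQ · PR = 2·1 + 26·2 = 2 + 52 = 54

54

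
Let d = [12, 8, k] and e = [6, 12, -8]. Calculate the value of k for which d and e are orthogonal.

d · e = 12·6 + 8·12 + k·(-8) = 168 - 8k
Set equal to 0: -8k = -168, so k = 21.

21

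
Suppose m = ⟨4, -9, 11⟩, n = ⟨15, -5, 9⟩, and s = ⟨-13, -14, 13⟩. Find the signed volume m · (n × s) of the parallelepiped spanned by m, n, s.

27

n × s:
i: (-5)·13 - 9·(-14) = -65 - (-126) = 61
j: 9·(-13) - 15·13 = -117 - 195 = -312
k: 15·(-14) - (-5)·(-13) = -210 - 65 = -275
n × s = (61, -312, -275)
m · (n × s) = 4·61 + (-9)·(-312) + 11·(-275) = 244 + 2808 - 3025 = 27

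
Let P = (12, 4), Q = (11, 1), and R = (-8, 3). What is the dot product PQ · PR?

23

PQ = Q − P = (-1, -3)
PR = R − P = (-20, -1)
PQ · PR = (-1)·(-20) + (-3)·(-1) = 20 + 3 = 23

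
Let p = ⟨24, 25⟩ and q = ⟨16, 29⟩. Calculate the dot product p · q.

1109

p · q = 24·16 + 25·29 = 384 + 725 = 1109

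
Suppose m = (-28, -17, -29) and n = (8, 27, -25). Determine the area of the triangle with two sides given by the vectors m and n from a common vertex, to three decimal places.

823.451

i: (-17)·(-25) - (-29)·27 = 425 - (-783) = 1208
j: (-29)·8 - (-28)·(-25) = -232 - 700 = -932
k: (-28)·27 - (-17)·8 = -756 - (-136) = -620
m × n = (1208, -932, -620)
|m × n| = √(1208² + (-932)² + (-620)²) = √2712288 ≈ 1646.9025
area = ½ · 1646.9025 ≈ 823.451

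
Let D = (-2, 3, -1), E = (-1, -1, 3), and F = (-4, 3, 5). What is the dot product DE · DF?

22

DE = E − D = (1, -4, 4)
DF = F − D = (-2, 0, 6)
DE · DF = 1·(-2) + (-4)·0 + 4·6 = -2 + 0 + 24 = 22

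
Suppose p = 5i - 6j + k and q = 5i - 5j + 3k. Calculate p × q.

i: (-6)·3 - 1·(-5) = -18 - (-5) = -13
j: 1·5 - 5·3 = 5 - 15 = -10
k: 5·(-5) - (-6)·5 = -25 - (-30) = 5
p × q = (-13, -10, 5)

(-13, -10, 5)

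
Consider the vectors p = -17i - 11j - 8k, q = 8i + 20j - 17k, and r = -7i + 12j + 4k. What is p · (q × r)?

q × r:
i: 20·4 - (-17)·12 = 80 - (-204) = 284
j: (-17)·(-7) - 8·4 = 119 - 32 = 87
k: 8·12 - 20·(-7) = 96 - (-140) = 236
q × r = (284, 87, 236)
p · (q × r) = (-17)·284 + (-11)·87 + (-8)·236 = -4828 - 957 - 1888 = -7673

-7673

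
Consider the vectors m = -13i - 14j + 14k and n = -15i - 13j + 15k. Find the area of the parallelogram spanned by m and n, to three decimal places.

i: (-14)·15 - 14·(-13) = -210 - (-182) = -28
j: 14·(-15) - (-13)·15 = -210 - (-195) = -15
k: (-13)·(-13) - (-14)·(-15) = 169 - 210 = -41
m × n = (-28, -15, -41)
|m × n| = √((-28)² + (-15)² + (-41)²) = √2690 ≈ 51.8652

51.865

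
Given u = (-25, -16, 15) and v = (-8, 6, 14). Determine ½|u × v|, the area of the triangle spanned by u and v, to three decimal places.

i: (-16)·14 - 15·6 = -224 - 90 = -314
j: 15·(-8) - (-25)·14 = -120 - (-350) = 230
k: (-25)·6 - (-16)·(-8) = -150 - 128 = -278
u × v = (-314, 230, -278)
|u × v| = √((-314)² + 230² + (-278)²) = √228780 ≈ 478.3095
area = ½ · 478.3095 ≈ 239.155

239.155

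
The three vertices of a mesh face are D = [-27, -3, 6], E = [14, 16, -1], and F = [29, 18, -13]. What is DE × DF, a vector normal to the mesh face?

DE = (41, 19, -7)
DF = (56, 21, -19)
i: 19·(-19) - (-7)·21 = -361 - (-147) = -214
j: (-7)·56 - 41·(-19) = -392 - (-779) = 387
k: 41·21 - 19·56 = 861 - 1064 = -203
DE × DF = (-214, 387, -203)

(-214, 387, -203)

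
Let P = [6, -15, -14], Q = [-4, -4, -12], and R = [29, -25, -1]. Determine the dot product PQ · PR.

PQ = Q − P = (-10, 11, 2)
PR = R − P = (23, -10, 13)
PQ · PR = (-10)·23 + 11·(-10) + 2·13 = -230 - 110 + 26 = -314

-314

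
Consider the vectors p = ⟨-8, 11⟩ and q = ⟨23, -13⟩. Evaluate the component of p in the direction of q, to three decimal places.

-12.377

p · q = (-8)·23 + 11·(-13) = -184 - 143 = -327
|q| = √(529 + 169) = √698 ≈ 26.4197
comp_q p = -327 / √698 ≈ -12.377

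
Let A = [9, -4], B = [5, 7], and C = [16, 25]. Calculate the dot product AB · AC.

291

AB = B − A = (-4, 11)
AC = C − A = (7, 29)
AB · AC = (-4)·7 + 11·29 = -28 + 319 = 291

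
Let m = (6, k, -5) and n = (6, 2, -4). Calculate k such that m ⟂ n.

m · n = 6·6 + k·2 + (-5)·(-4) = 56 + 2k
Set equal to 0: 2k = -56, so k = -28.

-28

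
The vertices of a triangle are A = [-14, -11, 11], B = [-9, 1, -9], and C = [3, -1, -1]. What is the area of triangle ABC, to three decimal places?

162.213

AB = (5, 12, -20),  AC = (17, 10, -12)
i: 12·(-12) - (-20)·10 = -144 - (-200) = 56
j: (-20)·17 - 5·(-12) = -340 - (-60) = -280
k: 5·10 - 12·17 = 50 - 204 = -154
AB × AC = (56, -280, -154)
|AB × AC| = √105252 ≈ 324.4256
area = ½ · 324.4256 ≈ 162.213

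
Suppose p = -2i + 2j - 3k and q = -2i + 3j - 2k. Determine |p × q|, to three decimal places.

i: 2·(-2) - (-3)·3 = -4 - (-9) = 5
j: (-3)·(-2) - (-2)·(-2) = 6 - 4 = 2
k: (-2)·3 - 2·(-2) = -6 - (-4) = -2
p × q = (5, 2, -2)
|p × q| = √(5² + 2² + (-2)²) = √33 ≈ 5.7446

5.745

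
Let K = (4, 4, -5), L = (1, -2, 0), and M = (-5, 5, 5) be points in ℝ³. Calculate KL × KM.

KL = (-3, -6, 5)
KM = (-9, 1, 10)
i: (-6)·10 - 5·1 = -60 - 5 = -65
j: 5·(-9) - (-3)·10 = -45 - (-30) = -15
k: (-3)·1 - (-6)·(-9) = -3 - 54 = -57
KL × KM = (-65, -15, -57)

(-65, -15, -57)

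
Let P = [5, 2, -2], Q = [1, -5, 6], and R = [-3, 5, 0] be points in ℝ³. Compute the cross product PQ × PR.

(-38, -56, -68)

PQ = (-4, -7, 8)
PR = (-8, 3, 2)
i: (-7)·2 - 8·3 = -14 - 24 = -38
j: 8·(-8) - (-4)·2 = -64 - (-8) = -56
k: (-4)·3 - (-7)·(-8) = -12 - 56 = -68
PQ × PR = (-38, -56, -68)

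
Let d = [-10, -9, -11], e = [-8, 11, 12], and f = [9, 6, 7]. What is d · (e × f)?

e × f:
i: 11·7 - 12·6 = 77 - 72 = 5
j: 12·9 - (-8)·7 = 108 - (-56) = 164
k: (-8)·6 - 11·9 = -48 - 99 = -147
e × f = (5, 164, -147)
d · (e × f) = (-10)·5 + (-9)·164 + (-11)·(-147) = -50 - 1476 + 1617 = 91

91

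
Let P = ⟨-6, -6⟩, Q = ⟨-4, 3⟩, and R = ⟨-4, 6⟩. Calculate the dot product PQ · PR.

PQ = Q − P = (2, 9)
PR = R − P = (2, 12)
PQ · PR = 2·2 + 9·12 = 4 + 108 = 112

112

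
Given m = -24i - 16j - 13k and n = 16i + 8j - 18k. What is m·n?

-278

m · n = (-24)·16 + (-16)·8 + (-13)·(-18) = -384 - 128 + 234 = -278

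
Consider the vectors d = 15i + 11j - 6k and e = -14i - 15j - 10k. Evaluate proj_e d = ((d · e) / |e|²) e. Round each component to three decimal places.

d · e = 15·(-14) + 11·(-15) + (-6)·(-10) = -210 - 165 + 60 = -315
|e|² = 196 + 225 + 100 = 521
proj_e d = (-315/521) · (-14, -15, -10) ≈ (8.464, 9.069, 6.046)

(8.464, 9.069, 6.046)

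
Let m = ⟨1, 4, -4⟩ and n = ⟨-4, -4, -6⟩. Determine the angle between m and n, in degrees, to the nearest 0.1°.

m · n = 1·(-4) + 4·(-4) + (-4)·(-6) = -4 - 16 + 24 = 4
|m|² = 1 + 16 + 16 = 33,  |m| = √33 ≈ 5.744563
|n|² = 16 + 16 + 36 = 68,  |n| = √68 ≈ 8.246211
cos θ = 4 / (5.744563 · 8.246211) ≈ 0.08444
θ = arccos(0.08444) ≈ 85.2°

85.2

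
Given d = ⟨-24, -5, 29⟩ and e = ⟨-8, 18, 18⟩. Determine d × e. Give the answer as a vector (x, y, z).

i: (-5)·18 - 29·18 = -90 - 522 = -612
j: 29·(-8) - (-24)·18 = -232 - (-432) = 200
k: (-24)·18 - (-5)·(-8) = -432 - 40 = -472
d × e = (-612, 200, -472)

(-612, 200, -472)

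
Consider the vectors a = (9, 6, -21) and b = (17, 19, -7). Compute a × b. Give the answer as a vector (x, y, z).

(357, -294, 69)

i: 6·(-7) - (-21)·19 = -42 - (-399) = 357
j: (-21)·17 - 9·(-7) = -357 - (-63) = -294
k: 9·19 - 6·17 = 171 - 102 = 69
a × b = (357, -294, 69)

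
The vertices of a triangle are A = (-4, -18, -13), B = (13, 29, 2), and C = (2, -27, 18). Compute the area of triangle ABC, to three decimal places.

AB = (17, 47, 15),  AC = (6, -9, 31)
i: 47·31 - 15·(-9) = 1457 - (-135) = 1592
j: 15·6 - 17·31 = 90 - 527 = -437
k: 17·(-9) - 47·6 = -153 - 282 = -435
AB × AC = (1592, -437, -435)
|AB × AC| = √2914658 ≈ 1707.2369
area = ½ · 1707.2369 ≈ 853.618

853.618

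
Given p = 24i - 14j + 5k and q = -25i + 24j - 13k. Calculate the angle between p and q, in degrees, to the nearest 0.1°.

163.3

p · q = 24·(-25) + (-14)·24 + 5·(-13) = -600 - 336 - 65 = -1001
|p|² = 576 + 196 + 25 = 797,  |p| = √797 ≈ 28.231188
|q|² = 625 + 576 + 169 = 1370,  |q| = √1370 ≈ 37.013511
cos θ = -1001 / (28.231188 · 37.013511) ≈ -0.95795
θ = arccos(-0.95795) ≈ 163.3°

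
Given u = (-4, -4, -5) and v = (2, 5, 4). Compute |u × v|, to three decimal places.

i: (-4)·4 - (-5)·5 = -16 - (-25) = 9
j: (-5)·2 - (-4)·4 = -10 - (-16) = 6
k: (-4)·5 - (-4)·2 = -20 - (-8) = -12
u × v = (9, 6, -12)
|u × v| = √(9² + 6² + (-12)²) = √261 ≈ 16.1555

16.155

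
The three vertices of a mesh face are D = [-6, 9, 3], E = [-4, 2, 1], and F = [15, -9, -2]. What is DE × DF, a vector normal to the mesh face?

(-1, -32, 111)

DE = (2, -7, -2)
DF = (21, -18, -5)
i: (-7)·(-5) - (-2)·(-18) = 35 - 36 = -1
j: (-2)·21 - 2·(-5) = -42 - (-10) = -32
k: 2·(-18) - (-7)·21 = -36 - (-147) = 111
DE × DF = (-1, -32, 111)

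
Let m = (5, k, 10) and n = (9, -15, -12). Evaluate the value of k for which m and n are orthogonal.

m · n = 5·9 + k·(-15) + 10·(-12) = -75 - 15k
Set equal to 0: -15k = 75, so k = -5.

-5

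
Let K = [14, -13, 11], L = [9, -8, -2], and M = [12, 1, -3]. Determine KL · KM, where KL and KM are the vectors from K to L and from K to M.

KL = L − K = (-5, 5, -13)
KM = M − K = (-2, 14, -14)
KL · KM = (-5)·(-2) + 5·14 + (-13)·(-14) = 10 + 70 + 182 = 262

262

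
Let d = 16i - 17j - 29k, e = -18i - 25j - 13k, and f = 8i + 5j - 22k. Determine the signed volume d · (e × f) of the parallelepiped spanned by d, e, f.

15150

e × f:
i: (-25)·(-22) - (-13)·5 = 550 - (-65) = 615
j: (-13)·8 - (-18)·(-22) = -104 - 396 = -500
k: (-18)·5 - (-25)·8 = -90 - (-200) = 110
e × f = (615, -500, 110)
d · (e × f) = 16·615 + (-17)·(-500) + (-29)·110 = 9840 + 8500 - 3190 = 15150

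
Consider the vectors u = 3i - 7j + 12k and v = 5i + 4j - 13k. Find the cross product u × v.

i: (-7)·(-13) - 12·4 = 91 - 48 = 43
j: 12·5 - 3·(-13) = 60 - (-39) = 99
k: 3·4 - (-7)·5 = 12 - (-35) = 47
u × v = (43, 99, 47)

(43, 99, 47)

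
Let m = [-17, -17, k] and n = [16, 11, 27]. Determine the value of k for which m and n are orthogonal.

m · n = (-17)·16 + (-17)·11 + k·27 = -459 + 27k
Set equal to 0: 27k = 459, so k = 17.

17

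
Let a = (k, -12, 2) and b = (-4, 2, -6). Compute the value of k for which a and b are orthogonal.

-9

a · b = k·(-4) + (-12)·2 + 2·(-6) = -36 - 4k
Set equal to 0: -4k = 36, so k = -9.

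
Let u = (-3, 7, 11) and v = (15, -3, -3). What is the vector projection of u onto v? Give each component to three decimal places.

(-6.111, 1.222, 1.222)

u · v = (-3)·15 + 7·(-3) + 11·(-3) = -45 - 21 - 33 = -99
|v|² = 225 + 9 + 9 = 243
proj_v u = (-99/243) · (15, -3, -3) ≈ (-6.111, 1.222, 1.222)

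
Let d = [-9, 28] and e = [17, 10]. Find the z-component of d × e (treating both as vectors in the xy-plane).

-566

(-9)·10 - 28·17 = -90 - 476 = -566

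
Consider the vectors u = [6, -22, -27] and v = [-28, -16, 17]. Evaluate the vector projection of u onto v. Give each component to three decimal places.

(5.794, 3.311, -3.518)

u · v = 6·(-28) + (-22)·(-16) + (-27)·17 = -168 + 352 - 459 = -275
|v|² = 784 + 256 + 289 = 1329
proj_v u = (-275/1329) · (-28, -16, 17) ≈ (5.794, 3.311, -3.518)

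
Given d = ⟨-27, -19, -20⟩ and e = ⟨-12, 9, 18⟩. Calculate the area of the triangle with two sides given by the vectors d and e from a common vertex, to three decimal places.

440.216

i: (-19)·18 - (-20)·9 = -342 - (-180) = -162
j: (-20)·(-12) - (-27)·18 = 240 - (-486) = 726
k: (-27)·9 - (-19)·(-12) = -243 - 228 = -471
d × e = (-162, 726, -471)
|d × e| = √((-162)² + 726² + (-471)²) = √775161 ≈ 880.4323
area = ½ · 880.4323 ≈ 440.216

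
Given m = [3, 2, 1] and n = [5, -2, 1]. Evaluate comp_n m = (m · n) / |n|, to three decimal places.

2.191

m · n = 3·5 + 2·(-2) + 1·1 = 15 - 4 + 1 = 12
|n| = √(25 + 4 + 1) = √30 ≈ 5.4772
comp_n m = 12 / √30 ≈ 2.191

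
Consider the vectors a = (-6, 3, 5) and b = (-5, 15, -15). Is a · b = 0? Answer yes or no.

yes

a · b = (-6)·(-5) + 3·15 + 5·(-15) = 30 + 45 - 75 = 0
Zero, so the vectors are orthogonal.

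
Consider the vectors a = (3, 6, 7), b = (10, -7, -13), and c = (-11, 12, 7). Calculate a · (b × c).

1060

b × c:
i: (-7)·7 - (-13)·12 = -49 - (-156) = 107
j: (-13)·(-11) - 10·7 = 143 - 70 = 73
k: 10·12 - (-7)·(-11) = 120 - 77 = 43
b × c = (107, 73, 43)
a · (b × c) = 3·107 + 6·73 + 7·43 = 321 + 438 + 301 = 1060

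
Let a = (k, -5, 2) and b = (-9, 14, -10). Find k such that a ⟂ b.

-10

a · b = k·(-9) + (-5)·14 + 2·(-10) = -90 - 9k
Set equal to 0: -9k = 90, so k = -10.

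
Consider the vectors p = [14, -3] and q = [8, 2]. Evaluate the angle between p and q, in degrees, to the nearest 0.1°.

26.1

p · q = 14·8 + (-3)·2 = 112 - 6 = 106
|p|² = 196 + 9 = 205,  |p| = √205 ≈ 14.317821
|q|² = 64 + 4 = 68,  |q| = √68 ≈ 8.246211
cos θ = 106 / (14.317821 · 8.246211) ≈ 0.89779
θ = arccos(0.89779) ≈ 26.1°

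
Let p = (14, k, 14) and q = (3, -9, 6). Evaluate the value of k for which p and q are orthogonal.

p · q = 14·3 + k·(-9) + 14·6 = 126 - 9k
Set equal to 0: -9k = -126, so k = 14.

14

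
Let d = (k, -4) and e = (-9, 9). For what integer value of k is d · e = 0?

d · e = k·(-9) + (-4)·9 = -36 - 9k
Set equal to 0: -9k = 36, so k = -4.

-4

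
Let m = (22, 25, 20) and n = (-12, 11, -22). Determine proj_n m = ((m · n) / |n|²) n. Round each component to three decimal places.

m · n = 22·(-12) + 25·11 + 20·(-22) = -264 + 275 - 440 = -429
|n|² = 144 + 121 + 484 = 749
proj_n m = (-429/749) · (-12, 11, -22) ≈ (6.873, -6.300, 12.601)

(6.873, -6.300, 12.601)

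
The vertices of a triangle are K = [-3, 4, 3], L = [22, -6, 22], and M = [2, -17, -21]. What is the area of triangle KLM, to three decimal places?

528.434

KL = (25, -10, 19),  KM = (5, -21, -24)
i: (-10)·(-24) - 19·(-21) = 240 - (-399) = 639
j: 19·5 - 25·(-24) = 95 - (-600) = 695
k: 25·(-21) - (-10)·5 = -525 - (-50) = -475
KL × KM = (639, 695, -475)
|KL × KM| = √1116971 ≈ 1056.8685
area = ½ · 1056.8685 ≈ 528.434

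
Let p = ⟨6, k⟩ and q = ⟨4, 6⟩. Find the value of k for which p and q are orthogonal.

p · q = 6·4 + k·6 = 24 + 6k
Set equal to 0: 6k = -24, so k = -4.

-4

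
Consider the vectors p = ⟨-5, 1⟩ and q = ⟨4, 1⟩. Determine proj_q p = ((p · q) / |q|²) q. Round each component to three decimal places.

p · q = (-5)·4 + 1·1 = -20 + 1 = -19
|q|² = 16 + 1 = 17
proj_q p = (-19/17) · (4, 1) ≈ (-4.471, -1.118)

(-4.471, -1.118)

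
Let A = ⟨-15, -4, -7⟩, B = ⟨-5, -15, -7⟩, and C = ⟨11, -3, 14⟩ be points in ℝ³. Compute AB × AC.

AB = (10, -11, 0)
AC = (26, 1, 21)
i: (-11)·21 - 0·1 = -231 - 0 = -231
j: 0·26 - 10·21 = 0 - 210 = -210
k: 10·1 - (-11)·26 = 10 - (-286) = 296
AB × AC = (-231, -210, 296)

(-231, -210, 296)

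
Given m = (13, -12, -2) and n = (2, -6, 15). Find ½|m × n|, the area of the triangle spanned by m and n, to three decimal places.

140.873

i: (-12)·15 - (-2)·(-6) = -180 - 12 = -192
j: (-2)·2 - 13·15 = -4 - 195 = -199
k: 13·(-6) - (-12)·2 = -78 - (-24) = -54
m × n = (-192, -199, -54)
|m × n| = √((-192)² + (-199)² + (-54)²) = √79381 ≈ 281.7463
area = ½ · 281.7463 ≈ 140.873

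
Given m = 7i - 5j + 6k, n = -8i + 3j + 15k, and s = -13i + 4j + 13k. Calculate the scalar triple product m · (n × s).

n × s:
i: 3·13 - 15·4 = 39 - 60 = -21
j: 15·(-13) - (-8)·13 = -195 - (-104) = -91
k: (-8)·4 - 3·(-13) = -32 - (-39) = 7
n × s = (-21, -91, 7)
m · (n × s) = 7·(-21) + (-5)·(-91) + 6·7 = -147 + 455 + 42 = 350

350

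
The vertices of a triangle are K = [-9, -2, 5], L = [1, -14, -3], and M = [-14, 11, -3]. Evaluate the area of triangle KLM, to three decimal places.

KL = (10, -12, -8),  KM = (-5, 13, -8)
i: (-12)·(-8) - (-8)·13 = 96 - (-104) = 200
j: (-8)·(-5) - 10·(-8) = 40 - (-80) = 120
k: 10·13 - (-12)·(-5) = 130 - 60 = 70
KL × KM = (200, 120, 70)
|KL × KM| = √59300 ≈ 243.5159
area = ½ · 243.5159 ≈ 121.758

121.758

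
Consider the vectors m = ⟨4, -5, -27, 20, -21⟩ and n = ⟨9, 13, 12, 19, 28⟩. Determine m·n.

m · n = 4·9 + (-5)·13 + (-27)·12 + 20·19 + (-21)·28 = 36 - 65 - 324 + 380 - 588 = -561

-561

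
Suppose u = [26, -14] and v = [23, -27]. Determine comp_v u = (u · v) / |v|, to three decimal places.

u · v = 26·23 + (-14)·(-27) = 598 + 378 = 976
|v| = √(529 + 729) = √1258 ≈ 35.4683
comp_v u = 976 / √1258 ≈ 27.518

27.518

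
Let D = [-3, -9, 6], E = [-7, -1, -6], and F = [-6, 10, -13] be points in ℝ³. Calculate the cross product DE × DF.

DE = (-4, 8, -12)
DF = (-3, 19, -19)
i: 8·(-19) - (-12)·19 = -152 - (-228) = 76
j: (-12)·(-3) - (-4)·(-19) = 36 - 76 = -40
k: (-4)·19 - 8·(-3) = -76 - (-24) = -52
DE × DF = (76, -40, -52)

(76, -40, -52)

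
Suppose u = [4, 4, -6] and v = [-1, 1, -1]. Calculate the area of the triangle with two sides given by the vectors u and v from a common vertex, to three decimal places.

6.481

i: 4·(-1) - (-6)·1 = -4 - (-6) = 2
j: (-6)·(-1) - 4·(-1) = 6 - (-4) = 10
k: 4·1 - 4·(-1) = 4 - (-4) = 8
u × v = (2, 10, 8)
|u × v| = √(2² + 10² + 8²) = √168 ≈ 12.9615
area = ½ · 12.9615 ≈ 6.481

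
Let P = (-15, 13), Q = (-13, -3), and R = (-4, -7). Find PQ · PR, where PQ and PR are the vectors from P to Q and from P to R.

342

PQ = Q − P = (2, -16)
PR = R − P = (11, -20)
PQ · PR = 2·11 + (-16)·(-20) = 22 + 320 = 342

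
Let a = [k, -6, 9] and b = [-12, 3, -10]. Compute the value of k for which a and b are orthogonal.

-9

a · b = k·(-12) + (-6)·3 + 9·(-10) = -108 - 12k
Set equal to 0: -12k = 108, so k = -9.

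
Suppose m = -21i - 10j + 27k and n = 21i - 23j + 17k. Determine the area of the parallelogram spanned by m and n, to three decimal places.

i: (-10)·17 - 27·(-23) = -170 - (-621) = 451
j: 27·21 - (-21)·17 = 567 - (-357) = 924
k: (-21)·(-23) - (-10)·21 = 483 - (-210) = 693
m × n = (451, 924, 693)
|m × n| = √(451² + 924² + 693²) = √1537426 ≈ 1239.9298

1239.930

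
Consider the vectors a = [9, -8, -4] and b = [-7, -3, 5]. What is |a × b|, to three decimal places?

i: (-8)·5 - (-4)·(-3) = -40 - 12 = -52
j: (-4)·(-7) - 9·5 = 28 - 45 = -17
k: 9·(-3) - (-8)·(-7) = -27 - 56 = -83
a × b = (-52, -17, -83)
|a × b| = √((-52)² + (-17)² + (-83)²) = √9882 ≈ 99.4082

99.408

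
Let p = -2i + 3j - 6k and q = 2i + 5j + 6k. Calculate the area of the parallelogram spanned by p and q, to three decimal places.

50.596

i: 3·6 - (-6)·5 = 18 - (-30) = 48
j: (-6)·2 - (-2)·6 = -12 - (-12) = 0
k: (-2)·5 - 3·2 = -10 - 6 = -16
p × q = (48, 0, -16)
|p × q| = √(48² + 0² + (-16)²) = √2560 ≈ 50.5964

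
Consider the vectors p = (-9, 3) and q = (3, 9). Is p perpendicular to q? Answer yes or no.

p · q = (-9)·3 + 3·9 = -27 + 27 = 0
Zero, so the vectors are orthogonal.

yes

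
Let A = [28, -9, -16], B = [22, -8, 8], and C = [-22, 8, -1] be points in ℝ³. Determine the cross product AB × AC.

AB = (-6, 1, 24)
AC = (-50, 17, 15)
i: 1·15 - 24·17 = 15 - 408 = -393
j: 24·(-50) - (-6)·15 = -1200 - (-90) = -1110
k: (-6)·17 - 1·(-50) = -102 - (-50) = -52
AB × AC = (-393, -1110, -52)

(-393, -1110, -52)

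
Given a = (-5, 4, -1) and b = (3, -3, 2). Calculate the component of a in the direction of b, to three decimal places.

-6.183

a · b = (-5)·3 + 4·(-3) + (-1)·2 = -15 - 12 - 2 = -29
|b| = √(9 + 9 + 4) = √22 ≈ 4.6904
comp_b a = -29 / √22 ≈ -6.183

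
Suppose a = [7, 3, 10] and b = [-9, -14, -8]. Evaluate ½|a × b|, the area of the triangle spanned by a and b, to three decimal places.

i: 3·(-8) - 10·(-14) = -24 - (-140) = 116
j: 10·(-9) - 7·(-8) = -90 - (-56) = -34
k: 7·(-14) - 3·(-9) = -98 - (-27) = -71
a × b = (116, -34, -71)
|a × b| = √(116² + (-34)² + (-71)²) = √19653 ≈ 140.1892
area = ½ · 140.1892 ≈ 70.095

70.095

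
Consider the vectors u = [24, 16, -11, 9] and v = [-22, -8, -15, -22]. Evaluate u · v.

-689

u · v = 24·(-22) + 16·(-8) + (-11)·(-15) + 9·(-22) = -528 - 128 + 165 - 198 = -689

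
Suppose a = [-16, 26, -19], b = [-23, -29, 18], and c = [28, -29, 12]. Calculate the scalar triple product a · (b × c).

-10605

b × c:
i: (-29)·12 - 18·(-29) = -348 - (-522) = 174
j: 18·28 - (-23)·12 = 504 - (-276) = 780
k: (-23)·(-29) - (-29)·28 = 667 - (-812) = 1479
b × c = (174, 780, 1479)
a · (b × c) = (-16)·174 + 26·780 + (-19)·1479 = -2784 + 20280 - 28101 = -10605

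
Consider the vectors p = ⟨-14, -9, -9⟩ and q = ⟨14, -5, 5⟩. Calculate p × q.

i: (-9)·5 - (-9)·(-5) = -45 - 45 = -90
j: (-9)·14 - (-14)·5 = -126 - (-70) = -56
k: (-14)·(-5) - (-9)·14 = 70 - (-126) = 196
p × q = (-90, -56, 196)

(-90, -56, 196)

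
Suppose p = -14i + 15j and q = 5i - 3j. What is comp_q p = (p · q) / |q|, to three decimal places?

p · q = (-14)·5 + 15·(-3) = -70 - 45 = -115
|q| = √(25 + 9) = √34 ≈ 5.8310
comp_q p = -115 / √34 ≈ -19.722

-19.722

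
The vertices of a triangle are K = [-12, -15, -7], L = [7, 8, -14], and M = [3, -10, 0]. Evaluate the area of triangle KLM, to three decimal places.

KL = (19, 23, -7),  KM = (15, 5, 7)
i: 23·7 - (-7)·5 = 161 - (-35) = 196
j: (-7)·15 - 19·7 = -105 - 133 = -238
k: 19·5 - 23·15 = 95 - 345 = -250
KL × KM = (196, -238, -250)
|KL × KM| = √157560 ≈ 396.9383
area = ½ · 396.9383 ≈ 198.469

198.469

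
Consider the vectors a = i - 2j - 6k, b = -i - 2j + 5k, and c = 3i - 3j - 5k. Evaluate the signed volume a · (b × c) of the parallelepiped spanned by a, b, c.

-49

b × c:
i: (-2)·(-5) - 5·(-3) = 10 - (-15) = 25
j: 5·3 - (-1)·(-5) = 15 - 5 = 10
k: (-1)·(-3) - (-2)·3 = 3 - (-6) = 9
b × c = (25, 10, 9)
a · (b × c) = 1·25 + (-2)·10 + (-6)·9 = 25 - 20 - 54 = -49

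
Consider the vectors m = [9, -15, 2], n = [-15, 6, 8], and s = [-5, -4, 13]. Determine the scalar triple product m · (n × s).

-1155

n × s:
i: 6·13 - 8·(-4) = 78 - (-32) = 110
j: 8·(-5) - (-15)·13 = -40 - (-195) = 155
k: (-15)·(-4) - 6·(-5) = 60 - (-30) = 90
n × s = (110, 155, 90)
m · (n × s) = 9·110 + (-15)·155 + 2·90 = 990 - 2325 + 180 = -1155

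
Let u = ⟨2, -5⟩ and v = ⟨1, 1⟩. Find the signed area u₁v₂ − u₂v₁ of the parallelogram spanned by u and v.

7

2·1 - (-5)·1 = 2 - (-5) = 7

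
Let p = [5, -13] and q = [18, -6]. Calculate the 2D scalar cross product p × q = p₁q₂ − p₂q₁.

204

5·(-6) - (-13)·18 = -30 - (-234) = 204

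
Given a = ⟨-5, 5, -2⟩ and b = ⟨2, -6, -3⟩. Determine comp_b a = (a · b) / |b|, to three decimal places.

-4.857

a · b = (-5)·2 + 5·(-6) + (-2)·(-3) = -10 - 30 + 6 = -34
|b| = √(4 + 36 + 9) = √49 ≈ 7.0000
comp_b a = -34 / √49 ≈ -4.857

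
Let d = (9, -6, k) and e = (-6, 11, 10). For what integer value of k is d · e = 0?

12

d · e = 9·(-6) + (-6)·11 + k·10 = -120 + 10k
Set equal to 0: 10k = 120, so k = 12.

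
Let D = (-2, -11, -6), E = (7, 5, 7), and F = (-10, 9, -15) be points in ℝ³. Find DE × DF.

(-404, -23, 308)

DE = (9, 16, 13)
DF = (-8, 20, -9)
i: 16·(-9) - 13·20 = -144 - 260 = -404
j: 13·(-8) - 9·(-9) = -104 - (-81) = -23
k: 9·20 - 16·(-8) = 180 - (-128) = 308
DE × DF = (-404, -23, 308)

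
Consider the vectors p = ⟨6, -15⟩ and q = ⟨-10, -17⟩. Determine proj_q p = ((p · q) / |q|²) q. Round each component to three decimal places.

p · q = 6·(-10) + (-15)·(-17) = -60 + 255 = 195
|q|² = 100 + 289 = 389
proj_q p = (195/389) · (-10, -17) ≈ (-5.013, -8.522)

(-5.013, -8.522)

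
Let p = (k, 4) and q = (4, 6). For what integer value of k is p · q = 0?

-6

p · q = k·4 + 4·6 = 24 + 4k
Set equal to 0: 4k = -24, so k = -6.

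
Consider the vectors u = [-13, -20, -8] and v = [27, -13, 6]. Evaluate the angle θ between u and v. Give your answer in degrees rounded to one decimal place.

100.4

u · v = (-13)·27 + (-20)·(-13) + (-8)·6 = -351 + 260 - 48 = -139
|u|² = 169 + 400 + 64 = 633,  |u| = √633 ≈ 25.159491
|v|² = 729 + 169 + 36 = 934,  |v| = √934 ≈ 30.561414
cos θ = -139 / (25.159491 · 30.561414) ≈ -0.18078
θ = arccos(-0.18078) ≈ 100.4°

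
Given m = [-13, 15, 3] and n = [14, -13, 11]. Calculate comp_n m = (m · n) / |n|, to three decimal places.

-15.604

m · n = (-13)·14 + 15·(-13) + 3·11 = -182 - 195 + 33 = -344
|n| = √(196 + 169 + 121) = √486 ≈ 22.0454
comp_n m = -344 / √486 ≈ -15.604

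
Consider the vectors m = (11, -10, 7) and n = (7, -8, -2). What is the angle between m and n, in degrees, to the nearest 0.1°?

36.4

m · n = 11·7 + (-10)·(-8) + 7·(-2) = 77 + 80 - 14 = 143
|m|² = 121 + 100 + 49 = 270,  |m| = √270 ≈ 16.431677
|n|² = 49 + 64 + 4 = 117,  |n| = √117 ≈ 10.816654
cos θ = 143 / (16.431677 · 10.816654) ≈ 0.80457
θ = arccos(0.80457) ≈ 36.4°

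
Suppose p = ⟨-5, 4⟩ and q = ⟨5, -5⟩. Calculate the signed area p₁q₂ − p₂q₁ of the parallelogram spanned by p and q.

(-5)·(-5) - 4·5 = 25 - 20 = 5

5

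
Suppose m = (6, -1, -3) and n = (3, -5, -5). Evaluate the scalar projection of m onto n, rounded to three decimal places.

4.947

m · n = 6·3 + (-1)·(-5) + (-3)·(-5) = 18 + 5 + 15 = 38
|n| = √(9 + 25 + 25) = √59 ≈ 7.6811
comp_n m = 38 / √59 ≈ 4.947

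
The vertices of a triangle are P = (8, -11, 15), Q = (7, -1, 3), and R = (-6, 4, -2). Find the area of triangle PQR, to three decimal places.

98.140

PQ = (-1, 10, -12),  PR = (-14, 15, -17)
i: 10·(-17) - (-12)·15 = -170 - (-180) = 10
j: (-12)·(-14) - (-1)·(-17) = 168 - 17 = 151
k: (-1)·15 - 10·(-14) = -15 - (-140) = 125
PQ × PR = (10, 151, 125)
|PQ × PR| = √38526 ≈ 196.2804
area = ½ · 196.2804 ≈ 98.140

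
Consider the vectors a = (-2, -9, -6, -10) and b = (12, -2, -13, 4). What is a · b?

a · b = (-2)·12 + (-9)·(-2) + (-6)·(-13) + (-10)·4 = -24 + 18 + 78 - 40 = 32

32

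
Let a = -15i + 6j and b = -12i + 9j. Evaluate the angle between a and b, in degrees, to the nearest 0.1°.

a · b = (-15)·(-12) + 6·9 = 180 + 54 = 234
|a|² = 225 + 36 = 261,  |a| = √261 ≈ 16.155494
|b|² = 144 + 81 = 225,  |b| = √225 ≈ 15.000000
cos θ = 234 / (16.155494 · 15.000000) ≈ 0.96562
θ = arccos(0.96562) ≈ 15.1°

15.1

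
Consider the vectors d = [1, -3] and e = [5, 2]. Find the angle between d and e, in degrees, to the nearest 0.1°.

d · e = 1·5 + (-3)·2 = 5 - 6 = -1
|d|² = 1 + 9 = 10,  |d| = √10 ≈ 3.162278
|e|² = 25 + 4 = 29,  |e| = √29 ≈ 5.385165
cos θ = -1 / (3.162278 · 5.385165) ≈ -0.05872
θ = arccos(-0.05872) ≈ 93.4°

93.4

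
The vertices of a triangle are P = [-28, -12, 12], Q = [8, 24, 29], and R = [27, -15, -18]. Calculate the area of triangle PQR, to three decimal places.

PQ = (36, 36, 17),  PR = (55, -3, -30)
i: 36·(-30) - 17·(-3) = -1080 - (-51) = -1029
j: 17·55 - 36·(-30) = 935 - (-1080) = 2015
k: 36·(-3) - 36·55 = -108 - 1980 = -2088
PQ × PR = (-1029, 2015, -2088)
|PQ × PR| = √9478810 ≈ 3078.7676
area = ½ · 3078.7676 ≈ 1539.384

1539.384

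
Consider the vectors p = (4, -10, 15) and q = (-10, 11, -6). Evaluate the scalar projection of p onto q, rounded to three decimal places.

p · q = 4·(-10) + (-10)·11 + 15·(-6) = -40 - 110 - 90 = -240
|q| = √(100 + 121 + 36) = √257 ≈ 16.0312
comp_q p = -240 / √257 ≈ -14.971

-14.971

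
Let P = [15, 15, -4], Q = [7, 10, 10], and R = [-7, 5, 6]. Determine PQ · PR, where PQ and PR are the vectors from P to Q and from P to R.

PQ = Q − P = (-8, -5, 14)
PR = R − P = (-22, -10, 10)
PQ · PR = (-8)·(-22) + (-5)·(-10) + 14·10 = 176 + 50 + 140 = 366

366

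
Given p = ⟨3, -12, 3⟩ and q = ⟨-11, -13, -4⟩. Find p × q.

i: (-12)·(-4) - 3·(-13) = 48 - (-39) = 87
j: 3·(-11) - 3·(-4) = -33 - (-12) = -21
k: 3·(-13) - (-12)·(-11) = -39 - 132 = -171
p × q = (87, -21, -171)

(87, -21, -171)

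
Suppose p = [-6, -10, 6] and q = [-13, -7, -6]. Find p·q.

112

p · q = (-6)·(-13) + (-10)·(-7) + 6·(-6) = 78 + 70 - 36 = 112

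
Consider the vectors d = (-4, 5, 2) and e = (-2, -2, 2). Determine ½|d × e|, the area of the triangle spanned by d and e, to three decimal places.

11.576

i: 5·2 - 2·(-2) = 10 - (-4) = 14
j: 2·(-2) - (-4)·2 = -4 - (-8) = 4
k: (-4)·(-2) - 5·(-2) = 8 - (-10) = 18
d × e = (14, 4, 18)
|d × e| = √(14² + 4² + 18²) = √536 ≈ 23.1517
area = ½ · 23.1517 ≈ 11.576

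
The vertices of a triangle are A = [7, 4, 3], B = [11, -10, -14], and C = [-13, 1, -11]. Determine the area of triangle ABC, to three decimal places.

AB = (4, -14, -17),  AC = (-20, -3, -14)
i: (-14)·(-14) - (-17)·(-3) = 196 - 51 = 145
j: (-17)·(-20) - 4·(-14) = 340 - (-56) = 396
k: 4·(-3) - (-14)·(-20) = -12 - 280 = -292
AB × AC = (145, 396, -292)
|AB × AC| = √263105 ≈ 512.9376
area = ½ · 512.9376 ≈ 256.469

256.469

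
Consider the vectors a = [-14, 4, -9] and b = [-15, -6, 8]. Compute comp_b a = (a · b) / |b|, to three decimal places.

6.324

a · b = (-14)·(-15) + 4·(-6) + (-9)·8 = 210 - 24 - 72 = 114
|b| = √(225 + 36 + 64) = √325 ≈ 18.0278
comp_b a = 114 / √325 ≈ 6.324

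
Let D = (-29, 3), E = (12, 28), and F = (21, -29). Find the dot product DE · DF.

1250

DE = E − D = (41, 25)
DF = F − D = (50, -32)
DE · DF = 41·50 + 25·(-32) = 2050 - 800 = 1250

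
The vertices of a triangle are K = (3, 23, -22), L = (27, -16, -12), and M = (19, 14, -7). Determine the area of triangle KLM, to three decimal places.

KL = (24, -39, 10),  KM = (16, -9, 15)
i: (-39)·15 - 10·(-9) = -585 - (-90) = -495
j: 10·16 - 24·15 = 160 - 360 = -200
k: 24·(-9) - (-39)·16 = -216 - (-624) = 408
KL × KM = (-495, -200, 408)
|KL × KM| = √451489 ≈ 671.9293
area = ½ · 671.9293 ≈ 335.965

335.965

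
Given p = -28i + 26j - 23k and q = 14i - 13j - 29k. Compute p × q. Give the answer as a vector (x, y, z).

i: 26·(-29) - (-23)·(-13) = -754 - 299 = -1053
j: (-23)·14 - (-28)·(-29) = -322 - 812 = -1134
k: (-28)·(-13) - 26·14 = 364 - 364 = 0
p × q = (-1053, -1134, 0)

(-1053, -1134, 0)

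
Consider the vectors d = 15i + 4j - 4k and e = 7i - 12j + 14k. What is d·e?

1

d · e = 15·7 + 4·(-12) + (-4)·14 = 105 - 48 - 56 = 1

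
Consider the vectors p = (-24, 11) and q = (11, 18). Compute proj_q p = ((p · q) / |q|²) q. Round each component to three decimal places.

(-1.631, -2.670)

p · q = (-24)·11 + 11·18 = -264 + 198 = -66
|q|² = 121 + 324 = 445
proj_q p = (-66/445) · (11, 18) ≈ (-1.631, -2.670)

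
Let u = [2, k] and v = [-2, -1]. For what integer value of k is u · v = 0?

-4

u · v = 2·(-2) + k·(-1) = -4 - 1k
Set equal to 0: -1k = 4, so k = -4.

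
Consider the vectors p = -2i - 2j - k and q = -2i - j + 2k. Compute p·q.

p · q = (-2)·(-2) + (-2)·(-1) + (-1)·2 = 4 + 2 - 2 = 4

4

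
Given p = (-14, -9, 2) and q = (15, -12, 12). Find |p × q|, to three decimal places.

371.576

i: (-9)·12 - 2·(-12) = -108 - (-24) = -84
j: 2·15 - (-14)·12 = 30 - (-168) = 198
k: (-14)·(-12) - (-9)·15 = 168 - (-135) = 303
p × q = (-84, 198, 303)
|p × q| = √((-84)² + 198² + 303²) = √138069 ≈ 371.5764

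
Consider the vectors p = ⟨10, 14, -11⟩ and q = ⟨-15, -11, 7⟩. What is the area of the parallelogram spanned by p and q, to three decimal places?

139.836

i: 14·7 - (-11)·(-11) = 98 - 121 = -23
j: (-11)·(-15) - 10·7 = 165 - 70 = 95
k: 10·(-11) - 14·(-15) = -110 - (-210) = 100
p × q = (-23, 95, 100)
|p × q| = √((-23)² + 95² + 100²) = √19554 ≈ 139.8356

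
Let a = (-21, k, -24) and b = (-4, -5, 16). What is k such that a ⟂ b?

-60

a · b = (-21)·(-4) + k·(-5) + (-24)·16 = -300 - 5k
Set equal to 0: -5k = 300, so k = -60.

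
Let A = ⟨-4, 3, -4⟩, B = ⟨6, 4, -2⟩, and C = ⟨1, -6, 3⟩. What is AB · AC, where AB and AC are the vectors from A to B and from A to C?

55

AB = B − A = (10, 1, 2)
AC = C − A = (5, -9, 7)
AB · AC = 10·5 + 1·(-9) + 2·7 = 50 - 9 + 14 = 55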